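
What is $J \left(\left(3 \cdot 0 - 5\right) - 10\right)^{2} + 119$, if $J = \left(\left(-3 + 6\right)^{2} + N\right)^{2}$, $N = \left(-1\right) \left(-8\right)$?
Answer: $65144$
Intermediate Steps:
$N = 8$
$J = 289$ ($J = \left(\left(-3 + 6\right)^{2} + 8\right)^{2} = \left(3^{2} + 8\right)^{2} = \left(9 + 8\right)^{2} = 17^{2} = 289$)
$J \left(\left(3 \cdot 0 - 5\right) - 10\right)^{2} + 119 = 289 \left(\left(3 \cdot 0 - 5\right) - 10\right)^{2} + 119 = 289 \left(\left(0 - 5\right) - 10\right)^{2} + 119 = 289 \left(-5 - 10\right)^{2} + 119 = 289 \left(-15\right)^{2} + 119 = 289 \cdot 225 + 119 = 65025 + 119 = 65144$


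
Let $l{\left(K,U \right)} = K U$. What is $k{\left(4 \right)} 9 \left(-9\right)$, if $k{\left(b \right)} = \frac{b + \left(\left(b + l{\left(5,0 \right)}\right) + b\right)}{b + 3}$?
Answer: $- \frac{972}{7} \approx -138.86$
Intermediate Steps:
$k{\left(b \right)} = \frac{3 b}{3 + b}$ ($k{\left(b \right)} = \frac{b + \left(\left(b + 5 \cdot 0\right) + b\right)}{b + 3} = \frac{b + \left(\left(b + 0\right) + b\right)}{3 + b} = \frac{b + \left(b + b\right)}{3 + b} = \frac{b + 2 b}{3 + b} = \frac{3 b}{3 + b}$)
$k{\left(4 \right)} 9 \left(-9\right) = 3 \cdot 4 \frac{1}{3 + 4} \cdot 9 \left(-9\right) = 3 \cdot 4 \cdot \frac{1}{7} \cdot 9 \left(-9\right) = \frac{12}{7} \cdot 9 \left(-9\right) = \frac{108}{7} \left(-9\right) = - \frac{972}{7}$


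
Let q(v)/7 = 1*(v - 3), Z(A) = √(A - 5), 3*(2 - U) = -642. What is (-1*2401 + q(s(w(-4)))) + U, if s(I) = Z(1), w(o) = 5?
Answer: -2206 + 14*I ≈ -2206.0 + 14.0*I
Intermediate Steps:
U = 216 (U = 2 - ⅓*(-642) = 2 + 214 = 216)
Z(A) = √(-5 + A)
s(I) = 2*I (s(I) = √(-5 + 1) = √(-4) = 2*I)
q(v) = -21 + 7*v (q(v) = 7*(1*(v - 3)) = 7*(1*(-3 + v)) = 7*(-3 + v) = -21 + 7*v)
(-1*2401 + q(s(w(-4)))) + U = (-1*2401 + (-21 + 7*(2*I))) + 216 = (-2401 + (-21 + 14*I)) + 216 = (-2422 + 14*I) + 216 = -2206 + 14*I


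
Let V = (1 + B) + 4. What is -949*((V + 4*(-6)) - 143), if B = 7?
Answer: 147095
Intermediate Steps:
V = 12 (V = (1 + 7) + 4 = 8 + 4 = 12)
-949*((V + 4*(-6)) - 143) = -949*((12 + 4*(-6)) - 143) = -949*((12 - 24) - 143) = -949*(-12 - 143) = -949*(-155) = 147095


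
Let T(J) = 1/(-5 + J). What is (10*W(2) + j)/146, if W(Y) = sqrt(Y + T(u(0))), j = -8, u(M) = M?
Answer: -4/73 + 3*sqrt(5)/73 ≈ 0.037099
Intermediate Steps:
W(Y) = sqrt(-1/5 + Y) (W(Y) = sqrt(Y + 1/(-5 + 0)) = sqrt(Y + 1/(-5)) = sqrt(Y - 1/5) = sqrt(-1/5 + Y))
(10*W(2) + j)/146 = (10*(sqrt(-5 + 25*2)/5) - 8)/146 = (10*(sqrt(-5 + 50)/5) - 8)*(1/146) = (10*(sqrt(45)/5) - 8)*(1/146) = (10*((3*sqrt(5))/5) - 8)*(1/146) = (10*(3*sqrt(5)/5) - 8)*(1/146) = (6*sqrt(5) - 8)*(1/146) = (-8 + 6*sqrt(5))*(1/146) = -4/73 + 3*sqrt(5)/73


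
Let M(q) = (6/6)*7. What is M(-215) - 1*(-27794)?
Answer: 27801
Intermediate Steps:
M(q) = 7 (M(q) = ((⅙)*6)*7 = 1*7 = 7)
M(-215) - 1*(-27794) = 7 - 1*(-27794) = 7 + 27794 = 27801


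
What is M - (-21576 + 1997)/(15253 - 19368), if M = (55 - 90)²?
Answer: 5021296/4115 ≈ 1220.2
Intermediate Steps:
M = 1225 (M = (-35)² = 1225)
M - (-21576 + 1997)/(15253 - 19368) = 1225 - (-21576 + 1997)/(15253 - 19368) = 1225 - (-19579)/(-4115) = 1225 - (-19579)*(-1)/4115 = 1225 - 1*19579/4115 = 1225 - 19579/4115 = 5021296/4115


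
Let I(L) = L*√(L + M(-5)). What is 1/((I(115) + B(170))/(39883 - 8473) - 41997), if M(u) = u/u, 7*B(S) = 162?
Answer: -507563311432590/21316136016243540271 - 88497675*√29/21316136016243540271 ≈ -2.3811e-5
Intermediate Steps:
B(S) = 162/7 (B(S) = (⅐)*162 = 162/7)
M(u) = 1
I(L) = L*√(1 + L) (I(L) = L*√(L + 1) = L*√(1 + L))
1/((I(115) + B(170))/(39883 - 8473) - 41997) = 1/((115*√(1 + 115) + 162/7)/(39883 - 8473) - 41997) = 1/((115*√116 + 162/7)/31410 - 41997) = 1/((115*(2*√29) + 162/7)*(1/31410) - 41997) = 1/((230*√29 + 162/7)*(1/31410) - 41997) = 1/((162/7 + 230*√29)*(1/31410) - 41997) = 1/((9/12215 + 23*√29/3141) - 41997) = 1/(-512993346/12215 + 23*√29/3141)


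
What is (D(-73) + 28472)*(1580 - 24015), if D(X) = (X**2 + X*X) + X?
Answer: -876243795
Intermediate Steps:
D(X) = X + 2*X**2 (D(X) = (X**2 + X**2) + X = 2*X**2 + X = X + 2*X**2)
(D(-73) + 28472)*(1580 - 24015) = (-73*(1 + 2*(-73)) + 28472)*(1580 - 24015) = (-73*(1 - 146) + 28472)*(-22435) = (-73*(-145) + 28472)*(-22435) = (10585 + 28472)*(-22435) = 39057*(-22435) = -876243795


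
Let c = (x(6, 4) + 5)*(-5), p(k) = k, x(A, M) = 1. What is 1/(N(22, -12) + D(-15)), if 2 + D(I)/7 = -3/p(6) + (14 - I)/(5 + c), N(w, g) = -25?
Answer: -50/2531 ≈ -0.019755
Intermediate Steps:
c = -30 (c = (1 + 5)*(-5) = 6*(-5) = -30)
D(I) = -1071/50 + 7*I/25 (D(I) = -14 + 7*(-3/6 + (14 - I)/(5 - 30)) = -14 + 7*(-3*⅙ + (14 - I)/(-25)) = -14 + 7*(-½ + (14 - I)*(-1/25)) = -14 + 7*(-½ + (-14/25 + I/25)) = -14 + 7*(-53/50 + I/25) = -14 + (-371/50 + 7*I/25) = -1071/50 + 7*I/25)
1/(N(22, -12) + D(-15)) = 1/(-25 + (-1071/50 + (7/25)*(-15))) = 1/(-25 + (-1071/50 - 21/5)) = 1/(-25 - 1281/50) = 1/(-2531/50) = -50/2531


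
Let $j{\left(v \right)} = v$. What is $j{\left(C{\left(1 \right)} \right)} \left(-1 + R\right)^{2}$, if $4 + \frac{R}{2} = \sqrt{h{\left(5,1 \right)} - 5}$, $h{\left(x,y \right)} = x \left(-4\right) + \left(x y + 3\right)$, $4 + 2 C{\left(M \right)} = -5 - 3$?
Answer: $-78 + 216 i \sqrt{17} \approx -78.0 + 890.59 i$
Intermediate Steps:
$C{\left(M \right)} = -6$ ($C{\left(M \right)} = -2 + \frac{-5 - 3}{2} = -2 + \frac{1}{2} \left(-8\right) = -2 - 4 = -6$)
$h{\left(x,y \right)} = 3 - 4 x + x y$ ($h{\left(x,y \right)} = - 4 x + \left(3 + x y\right) = 3 - 4 x + x y$)
$R = -8 + 2 i \sqrt{17}$ ($R = -8 + 2 \sqrt{\left(3 - 20 + 5 \cdot 1\right) - 5} = -8 + 2 \sqrt{\left(3 - 20 + 5\right) - 5} = -8 + 2 \sqrt{-12 - 5} = -8 + 2 \sqrt{-17} = -8 + 2 i \sqrt{17} \approx -8.0 + 8.2462 i$)
$j{\left(C{\left(1 \right)} \right)} \left(-1 + R\right)^{2} = - 6 \left(-1 - \left(8 - 2 i \sqrt{17}\right)\right)^{2} = - 6 \left(-9 + 2 i \sqrt{17}\right)^{2}$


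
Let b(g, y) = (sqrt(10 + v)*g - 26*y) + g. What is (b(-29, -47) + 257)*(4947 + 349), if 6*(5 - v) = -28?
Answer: 7679200 - 153584*sqrt(177)/3 ≈ 6.9981e+6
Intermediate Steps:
v = 29/3 (v = 5 - 1/6*(-28) = 5 + 14/3 = 29/3 ≈ 9.6667)
b(g, y) = g - 26*y + g*sqrt(177)/3 (b(g, y) = (sqrt(10 + 29/3)*g - 26*y) + g = (sqrt(59/3)*g - 26*y) + g = ((sqrt(177)/3)*g - 26*y) + g = (g*sqrt(177)/3 - 26*y) + g = (-26*y + g*sqrt(177)/3) + g = g - 26*y + g*sqrt(177)/3)
(b(-29, -47) + 257)*(4947 + 349) = ((-29 - 26*(-47) + (1/3)*(-29)*sqrt(177)) + 257)*(4947 + 349) = ((-29 + 1222 - 29*sqrt(177)/3) + 257)*5296 = ((1193 - 29*sqrt(177)/3) + 257)*5296 = (1450 - 29*sqrt(177)/3)*5296 = 7679200 - 153584*sqrt(177)/3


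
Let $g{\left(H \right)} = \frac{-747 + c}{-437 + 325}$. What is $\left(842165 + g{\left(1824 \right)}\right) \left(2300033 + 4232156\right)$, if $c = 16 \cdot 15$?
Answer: $\frac{616135578128543}{112} \approx 5.5012 \cdot 10^{12}$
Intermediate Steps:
$c = 240$
$g{\left(H \right)} = \frac{507}{112}$ ($g{\left(H \right)} = \frac{-747 + 240}{-437 + 325} = - \frac{507}{-112} = \left(-507\right) \left(- \frac{1}{112}\right) = \frac{507}{112}$)
$\left(842165 + g{\left(1824 \right)}\right) \left(2300033 + 4232156\right) = \left(842165 + \frac{507}{112}\right) \left(2300033 + 4232156\right) = \frac{94322987}{112} \cdot 6532189 = \frac{616135578128543}{112}$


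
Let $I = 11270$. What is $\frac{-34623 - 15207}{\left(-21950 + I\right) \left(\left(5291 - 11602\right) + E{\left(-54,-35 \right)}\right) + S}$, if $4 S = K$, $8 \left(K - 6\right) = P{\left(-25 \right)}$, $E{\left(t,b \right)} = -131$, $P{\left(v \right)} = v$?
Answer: $- \frac{1594560}{2201617943} \approx -0.00072427$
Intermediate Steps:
$K = \frac{23}{8}$ ($K = 6 + \frac{1}{8} \left(-25\right) = 6 - \frac{25}{8} = \frac{23}{8} \approx 2.875$)
$S = \frac{23}{32}$ ($S = \frac{1}{4} \cdot \frac{23}{8} = \frac{23}{32} \approx 0.71875$)
$\frac{-34623 - 15207}{\left(-21950 + I\right) \left(\left(5291 - 11602\right) + E{\left(-54,-35 \right)}\right) + S} = \frac{-34623 - 15207}{\left(-21950 + 11270\right) \left(\left(5291 - 11602\right) - 131\right) + \frac{23}{32}} = - \frac{49830}{- 10680 \left(\left(5291 - 11602\right) - 131\right) + \frac{23}{32}} = - \frac{49830}{- 10680 \left(-6311 - 131\right) + \frac{23}{32}} = - \frac{49830}{\left(-10680\right) \left(-6442\right) + \frac{23}{32}} = - \frac{49830}{68800560 + \frac{23}{32}} = - \frac{49830}{\frac{2201617943}{32}} = \left(-49830\right) \frac{32}{2201617943} = - \frac{1594560}{2201617943}$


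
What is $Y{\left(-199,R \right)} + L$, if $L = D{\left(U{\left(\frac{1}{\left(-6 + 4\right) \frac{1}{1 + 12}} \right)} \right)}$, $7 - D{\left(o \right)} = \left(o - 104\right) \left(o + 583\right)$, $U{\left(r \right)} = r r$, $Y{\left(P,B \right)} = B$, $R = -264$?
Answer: $\frac{613635}{16} \approx 38352.0$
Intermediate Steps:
$U{\left(r \right)} = r^{2}$
$D{\left(o \right)} = 7 - \left(-104 + o\right) \left(583 + o\right)$ ($D{\left(o \right)} = 7 - \left(o - 104\right) \left(o + 583\right) = 7 - \left(-104 + o\right) \left(583 + o\right)$)
$L = \frac{617859}{16}$ ($L = 60639 - \left(\left(\frac{1}{\left(-6 + 4\right) \frac{1}{1 + 12}}\right)^{2}\right)^{2} - 479 \left(\frac{1}{\left(-6 + 4\right) \frac{1}{1 + 12}}\right)^{2} = 60639 - \left(\left(\frac{1}{\left(-2\right) \frac{1}{13}}\right)^{2}\right)^{2} - 479 \left(\frac{1}{\left(-2\right) \frac{1}{13}}\right)^{2} = 60639 - \left(\left(\frac{1}{- \frac{2}{13}}\right)^{2}\right)^{2} - 479 \left(\frac{1}{- \frac{2}{13}}\right)^{2} = 60639 - \left(\left(- \frac{13}{2}\right)^{2}\right)^{2} - 479 \left(- \frac{13}{2}\right)^{2} = 60639 - \left(\frac{169}{4}\right)^{2} - \frac{80951}{4} = 60639 - \frac{28561}{16} - \frac{80951}{4} = \frac{617859}{16} \approx 38616.0$)
$Y{\left(-199,R \right)} + L = -264 + \frac{617859}{16} = \frac{613635}{16}$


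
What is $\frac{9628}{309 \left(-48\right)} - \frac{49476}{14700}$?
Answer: $- \frac{2605237}{648900} \approx -4.0149$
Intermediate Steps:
$\frac{9628}{309 \left(-48\right)} - \frac{49476}{14700} = \frac{9628}{-14832} - \frac{589}{175} = 9628 \left(- \frac{1}{14832}\right) - \frac{589}{175} = - \frac{2407}{3708} - \frac{589}{175} = - \frac{2605237}{648900}$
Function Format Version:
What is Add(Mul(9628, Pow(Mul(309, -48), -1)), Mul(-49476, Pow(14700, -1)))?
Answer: Rational(-2605237, 648900) ≈ -4.0149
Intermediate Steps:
Add(Mul(9628, Pow(Mul(309, -48), -1)), Mul(-49476, Pow(14700, -1))) = Add(Mul(9628, Pow(-14832, -1)), Mul(-49476, Rational(1, 14700))) = Add(Mul(9628, Rational(-1, 14832)), Rational(-589, 175)) = Add(Rational(-2407, 3708), Rational(-589, 175)) = Rational(-2605237, 648900)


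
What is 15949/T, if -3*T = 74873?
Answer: -47847/74873 ≈ -0.63904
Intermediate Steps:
T = -74873/3 (T = -⅓*74873 = -74873/3 ≈ -24958.)
15949/T = 15949/(-74873/3) = 15949*(-3/74873) = -47847/74873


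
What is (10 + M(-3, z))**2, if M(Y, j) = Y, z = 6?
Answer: 49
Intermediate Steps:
(10 + M(-3, z))**2 = (10 - 3)**2 = 7**2 = 49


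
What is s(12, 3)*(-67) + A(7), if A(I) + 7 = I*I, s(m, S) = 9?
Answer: -561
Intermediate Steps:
A(I) = -7 + I**2 (A(I) = -7 + I*I = -7 + I**2)
s(12, 3)*(-67) + A(7) = 9*(-67) + (-7 + 7**2) = -603 + (-7 + 49) = -603 + 42 = -561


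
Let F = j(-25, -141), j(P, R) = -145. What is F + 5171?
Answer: 5026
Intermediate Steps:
F = -145
F + 5171 = -145 + 5171 = 5026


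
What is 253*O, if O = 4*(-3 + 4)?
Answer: 1012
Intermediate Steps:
O = 4 (O = 4*1 = 4)
253*O = 253*4 = 1012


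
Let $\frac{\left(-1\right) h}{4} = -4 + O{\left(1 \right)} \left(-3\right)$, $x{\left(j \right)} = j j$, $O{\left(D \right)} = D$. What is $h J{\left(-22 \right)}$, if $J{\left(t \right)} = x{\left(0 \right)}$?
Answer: $0$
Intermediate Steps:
$x{\left(j \right)} = j^{2}$
$h = 28$ ($h = - 4 \left(-4 + 1 \left(-3\right)\right) = - 4 \left(-4 - 3\right) = \left(-4\right) \left(-7\right) = 28$)
$J{\left(t \right)} = 0$ ($J{\left(t \right)} = 0^{2} = 0$)
$h J{\left(-22 \right)} = 28 \cdot 0 = 0$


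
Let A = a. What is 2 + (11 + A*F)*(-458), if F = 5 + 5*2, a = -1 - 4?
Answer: 29314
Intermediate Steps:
a = -5
F = 15 (F = 5 + 10 = 15)
A = -5
2 + (11 + A*F)*(-458) = 2 + (11 - 5*15)*(-458) = 2 + (11 - 75)*(-458) = 2 - 64*(-458) = 2 + 29312 = 29314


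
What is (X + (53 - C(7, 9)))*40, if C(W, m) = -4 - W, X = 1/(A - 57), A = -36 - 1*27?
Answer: 7679/3 ≈ 2559.7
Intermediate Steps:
A = -63 (A = -36 - 27 = -63)
X = -1/120 (X = 1/(-63 - 57) = 1/(-120) = -1/120 ≈ -0.0083333)
(X + (53 - C(7, 9)))*40 = (-1/120 + (53 - (-4 - 1*7)))*40 = (-1/120 + (53 - (-4 - 7)))*40 = (-1/120 + (53 - 1*(-11)))*40 = (-1/120 + (53 + 11))*40 = (-1/120 + 64)*40 = (7679/120)*40 = 7679/3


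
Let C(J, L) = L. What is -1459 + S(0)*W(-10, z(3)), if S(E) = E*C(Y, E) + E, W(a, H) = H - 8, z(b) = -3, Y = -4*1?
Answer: -1459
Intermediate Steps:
Y = -4
W(a, H) = -8 + H
S(E) = E + E² (S(E) = E*E + E = E² + E = E + E²)
-1459 + S(0)*W(-10, z(3)) = -1459 + (0*(1 + 0))*(-8 - 3) = -1459 + (0*1)*(-11) = -1459 + 0*(-11) = -1459 + 0 = -1459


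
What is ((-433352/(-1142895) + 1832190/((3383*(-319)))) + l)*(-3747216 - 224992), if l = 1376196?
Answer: -6742343434935653588323552/1233385997415 ≈ -5.4665e+12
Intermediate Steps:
((-433352/(-1142895) + 1832190/((3383*(-319)))) + l)*(-3747216 - 224992) = ((-433352/(-1142895) + 1832190/((3383*(-319)))) + 1376196)*(-3747216 - 224992) = ((-433352*(-1/1142895) + 1832190/(-1079177)) + 1376196)*(-3972208) = ((433352/1142895 + 1832190*(-1/1079177)) + 1376196)*(-3972208) = ((433352/1142895 - 1832190/1079177) + 1376196)*(-3972208) = (-1626337278746/1233385997415 + 1376196)*(-3972208) = (1697379249761254594/1233385997415)*(-3972208) = -6742343434935653588323552/1233385997415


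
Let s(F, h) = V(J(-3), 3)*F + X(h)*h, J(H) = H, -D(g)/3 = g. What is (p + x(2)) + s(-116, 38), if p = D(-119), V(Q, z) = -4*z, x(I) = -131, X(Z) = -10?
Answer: 1238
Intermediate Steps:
D(g) = -3*g
p = 357 (p = -3*(-119) = 357)
s(F, h) = -12*F - 10*h (s(F, h) = (-4*3)*F - 10*h = -12*F - 10*h)
(p + x(2)) + s(-116, 38) = (357 - 131) + (-12*(-116) - 10*38) = 226 + (1392 - 380) = 226 + 1012 = 1238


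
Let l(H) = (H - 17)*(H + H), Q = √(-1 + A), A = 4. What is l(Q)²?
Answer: 3504 - 408*√3 ≈ 2797.3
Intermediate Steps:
Q = √3 (Q = √(-1 + 4) = √3 ≈ 1.7320)
l(H) = 2*H*(-17 + H) (l(H) = (-17 + H)*(2*H) = 2*H*(-17 + H))
l(Q)² = (2*√3*(-17 + √3))² = 12*(-17 + √3)²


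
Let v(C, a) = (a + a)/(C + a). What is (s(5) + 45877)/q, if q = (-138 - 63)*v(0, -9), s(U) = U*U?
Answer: -22951/201 ≈ -114.18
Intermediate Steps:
s(U) = U**2
v(C, a) = 2*a/(C + a) (v(C, a) = (2*a)/(C + a) = 2*a/(C + a))
q = -402 (q = (-138 - 63)*(2*(-9)/(0 - 9)) = -402*(-9)/(-9) = -402*(-9)*(-1)/9 = -201*2 = -402)
(s(5) + 45877)/q = (5**2 + 45877)/(-402) = (25 + 45877)*(-1/402) = 45902*(-1/402) = -22951/201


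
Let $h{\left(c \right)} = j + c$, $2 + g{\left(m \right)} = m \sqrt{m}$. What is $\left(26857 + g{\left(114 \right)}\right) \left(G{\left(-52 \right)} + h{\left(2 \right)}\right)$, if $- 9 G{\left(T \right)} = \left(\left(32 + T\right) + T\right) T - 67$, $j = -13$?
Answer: $- \frac{101404480}{9} - \frac{143488 \sqrt{114}}{3} \approx -1.1778 \cdot 10^{7}$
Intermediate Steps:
$g{\left(m \right)} = -2 + m^{\frac{3}{2}}$ ($g{\left(m \right)} = -2 + m \sqrt{m} = -2 + m^{\frac{3}{2}}$)
$h{\left(c \right)} = -13 + c$
$G{\left(T \right)} = \frac{67}{9} - \frac{T \left(32 + 2 T\right)}{9}$ ($G{\left(T \right)} = - \frac{\left(\left(32 + T\right) + T\right) T - 67}{9} = - \frac{\left(32 + 2 T\right) T - 67}{9} = - \frac{T \left(32 + 2 T\right) - 67}{9} = - \frac{-67 + T \left(32 + 2 T\right)}{9} = \frac{67}{9} - \frac{T \left(32 + 2 T\right)}{9}$)
$\left(26857 + g{\left(114 \right)}\right) \left(G{\left(-52 \right)} + h{\left(2 \right)}\right) = \left(26857 - \left(2 - 114^{\frac{3}{2}}\right)\right) \left(\left(\frac{67}{9} - - \frac{1664}{9} - \frac{2 \left(-52\right)^{2}}{9}\right) + \left(-13 + 2\right)\right) = \left(26857 - \left(2 - 114 \sqrt{114}\right)\right) \left(\left(\frac{67}{9} + \frac{1664}{9} - \frac{5408}{9}\right) - 11\right) = \left(26855 + 114 \sqrt{114}\right) \left(\left(\frac{67}{9} + \frac{1664}{9} - \frac{5408}{9}\right) - 11\right) = \left(26855 + 114 \sqrt{114}\right) \left(- \frac{3677}{9} - 11\right) = \left(26855 + 114 \sqrt{114}\right) \left(- \frac{3776}{9}\right) = - \frac{101404480}{9} - \frac{143488 \sqrt{114}}{3}$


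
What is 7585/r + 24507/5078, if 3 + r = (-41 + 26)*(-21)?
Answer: 23081407/792168 ≈ 29.137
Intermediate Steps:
r = 312 (r = -3 + (-41 + 26)*(-21) = -3 - 15*(-21) = -3 + 315 = 312)
7585/r + 24507/5078 = 7585/312 + 24507/5078 = 23081407/792168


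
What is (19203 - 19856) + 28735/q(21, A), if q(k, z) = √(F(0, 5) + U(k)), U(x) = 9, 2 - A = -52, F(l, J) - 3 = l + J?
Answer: -653 + 28735*√17/17 ≈ 6316.3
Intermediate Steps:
F(l, J) = 3 + J + l (F(l, J) = 3 + (l + J) = 3 + (J + l) = 3 + J + l)
A = 54 (A = 2 - 1*(-52) = 2 + 52 = 54)
q(k, z) = √17 (q(k, z) = √((3 + 5 + 0) + 9) = √(8 + 9) = √17)
(19203 - 19856) + 28735/q(21, A) = (19203 - 19856) + 28735/(√17) = -653 + 28735*(√17/17) = -653 + 28735*√17/17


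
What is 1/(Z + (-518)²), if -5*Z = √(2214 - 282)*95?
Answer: 9583/2571323983 + 19*√483/35998535762 ≈ 3.7385e-6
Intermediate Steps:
Z = -38*√483 (Z = -√(2214 - 282)*95/5 = -√1932*95/5 = -2*√483*95/5 = -38*√483 ≈ -835.14)
1/(Z + (-518)²) = 1/(-38*√483 + (-518)²) = 1/(-38*√483 + 268324) = 1/(268324 - 38*√483)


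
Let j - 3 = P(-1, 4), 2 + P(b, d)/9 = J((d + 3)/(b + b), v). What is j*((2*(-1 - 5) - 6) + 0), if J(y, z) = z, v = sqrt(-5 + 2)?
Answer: 270 - 162*I*sqrt(3) ≈ 270.0 - 280.59*I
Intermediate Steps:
v = I*sqrt(3) (v = sqrt(-3) = I*sqrt(3) ≈ 1.732*I)
P(b, d) = -18 + 9*I*sqrt(3) (P(b, d) = -18 + 9*(I*sqrt(3)) = -18 + 9*I*sqrt(3))
j = -15 + 9*I*sqrt(3) (j = 3 + (-18 + 9*I*sqrt(3)) = -15 + 9*I*sqrt(3) ≈ -15.0 + 15.588*I)
j*((2*(-1 - 5) - 6) + 0) = (-15 + 9*I*sqrt(3))*((2*(-1 - 5) - 6) + 0) = (-15 + 9*I*sqrt(3))*((2*(-6) - 6) + 0) = (-15 + 9*I*sqrt(3))*((-12 - 6) + 0) = (-15 + 9*I*sqrt(3))*(-18 + 0) = (-15 + 9*I*sqrt(3))*(-18) = 270 - 162*I*sqrt(3)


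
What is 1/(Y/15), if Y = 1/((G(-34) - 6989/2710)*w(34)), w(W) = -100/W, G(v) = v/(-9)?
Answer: -730975/13821 ≈ -52.889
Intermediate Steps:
G(v) = -v/9 (G(v) = v*(-⅑) = -v/9)
Y = -41463/146195 (Y = 1/((-⅑*(-34) - 6989/2710)*((-100/34))) = 1/((34/9 - 6989*1/2710)*((-100*1/34))) = 1/((34/9 - 6989/2710)*(-50/17)) = -17/50/(29239/24390) = (24390/29239)*(-17/50) = -41463/146195 ≈ -0.28361)
1/(Y/15) = 1/(-41463/146195/15) = 1/(-41463/146195*1/15) = 1/(-13821/730975) = -730975/13821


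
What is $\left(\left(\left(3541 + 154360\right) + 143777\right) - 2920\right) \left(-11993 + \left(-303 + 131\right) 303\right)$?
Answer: $-19153076622$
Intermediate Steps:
$\left(\left(\left(3541 + 154360\right) + 143777\right) - 2920\right) \left(-11993 + \left(-303 + 131\right) 303\right) = \left(\left(157901 + 143777\right) - 2920\right) \left(-11993 - 52116\right) = \left(301678 - 2920\right) \left(-11993 - 52116\right) = 298758 \left(-64109\right) = -19153076622$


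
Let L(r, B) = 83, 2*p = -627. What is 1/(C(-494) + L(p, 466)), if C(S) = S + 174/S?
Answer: -247/101604 ≈ -0.0024310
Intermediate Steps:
p = -627/2 (p = (1/2)*(-627) = -627/2 ≈ -313.50)
1/(C(-494) + L(p, 466)) = 1/((-494 + 174/(-494)) + 83) = 1/((-494 + 174*(-1/494)) + 83) = 1/((-494 - 87/247) + 83) = 1/(-122105/247 + 83) = 1/(-101604/247) = -247/101604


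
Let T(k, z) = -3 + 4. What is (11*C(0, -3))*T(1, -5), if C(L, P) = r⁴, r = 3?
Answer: 891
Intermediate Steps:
C(L, P) = 81 (C(L, P) = 3⁴ = 81)
T(k, z) = 1
(11*C(0, -3))*T(1, -5) = (11*81)*1 = 891*1 = 891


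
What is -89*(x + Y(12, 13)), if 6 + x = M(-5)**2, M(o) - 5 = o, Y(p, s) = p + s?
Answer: -1691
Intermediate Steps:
M(o) = 5 + o
x = -6 (x = -6 + (5 - 5)**2 = -6 + 0**2 = -6 + 0 = -6)
-89*(x + Y(12, 13)) = -89*(-6 + (12 + 13)) = -89*(-6 + 25) = -89*19 = -1691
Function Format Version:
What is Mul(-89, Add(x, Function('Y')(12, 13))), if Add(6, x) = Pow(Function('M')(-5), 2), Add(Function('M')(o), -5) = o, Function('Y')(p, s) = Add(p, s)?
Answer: -1691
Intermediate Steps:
Function('M')(o) = Add(5, o)
x = -6 (x = Add(-6, Pow(Add(5, -5), 2)) = Add(-6, Pow(0, 2)) = Add(-6, 0) = -6)
Mul(-89, Add(x, Function('Y')(12, 13))) = Mul(-89, Add(-6, Add(12, 13))) = Mul(-89, Add(-6, 25)) = Mul(-89, 19) = -1691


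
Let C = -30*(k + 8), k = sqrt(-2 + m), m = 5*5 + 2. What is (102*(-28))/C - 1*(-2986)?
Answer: 194566/65 ≈ 2993.3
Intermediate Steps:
m = 27 (m = 25 + 2 = 27)
k = 5 (k = sqrt(-2 + 27) = sqrt(25) = 5)
C = -390 (C = -30*(5 + 8) = -30*13 = -390)
(102*(-28))/C - 1*(-2986) = (102*(-28))/(-390) - 1*(-2986) = -2856*(-1/390) + 2986 = 476/65 + 2986 = 194566/65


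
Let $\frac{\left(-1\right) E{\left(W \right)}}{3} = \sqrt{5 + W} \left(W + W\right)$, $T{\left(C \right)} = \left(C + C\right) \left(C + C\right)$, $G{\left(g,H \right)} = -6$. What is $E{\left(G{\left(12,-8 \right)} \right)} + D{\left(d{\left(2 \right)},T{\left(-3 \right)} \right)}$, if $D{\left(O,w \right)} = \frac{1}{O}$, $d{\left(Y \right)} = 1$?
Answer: $1 + 36 i \approx 1.0 + 36.0 i$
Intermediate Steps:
$T{\left(C \right)} = 4 C^{2}$ ($T{\left(C \right)} = 2 C 2 C = 4 C^{2}$)
$E{\left(W \right)} = - 6 W \sqrt{5 + W}$ ($E{\left(W \right)} = - 3 \sqrt{5 + W} \left(W + W\right) = - 3 \sqrt{5 + W} 2 W = - 3 \cdot 2 W \sqrt{5 + W} = - 6 W \sqrt{5 + W}$)
$E{\left(G{\left(12,-8 \right)} \right)} + D{\left(d{\left(2 \right)},T{\left(-3 \right)} \right)} = \left(-6\right) \left(-6\right) \sqrt{5 - 6} + 1^{-1} = \left(-6\right) \left(-6\right) \sqrt{-1} + 1 = \left(-6\right) \left(-6\right) i + 1 = 36 i + 1 = 1 + 36 i$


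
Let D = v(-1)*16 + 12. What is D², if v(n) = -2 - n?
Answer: 16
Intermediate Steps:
D = -4 (D = (-2 - 1*(-1))*16 + 12 = (-2 + 1)*16 + 12 = -1*16 + 12 = -16 + 12 = -4)
D² = (-4)² = 16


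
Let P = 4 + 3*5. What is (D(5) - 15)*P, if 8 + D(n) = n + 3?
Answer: -285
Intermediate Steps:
D(n) = -5 + n (D(n) = -8 + (n + 3) = -8 + (3 + n) = -5 + n)
P = 19 (P = 4 + 15 = 19)
(D(5) - 15)*P = ((-5 + 5) - 15)*19 = (0 - 15)*19 = -15*19 = -285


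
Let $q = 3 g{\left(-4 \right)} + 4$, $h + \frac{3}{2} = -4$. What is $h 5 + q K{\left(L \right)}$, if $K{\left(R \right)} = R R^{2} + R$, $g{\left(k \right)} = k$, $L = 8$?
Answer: $- \frac{8375}{2} \approx -4187.5$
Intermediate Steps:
$h = - \frac{11}{2}$ ($h = - \frac{3}{2} - 4 = - \frac{11}{2} \approx -5.5$)
$q = -8$ ($q = 3 \left(-4\right) + 4 = -12 + 4 = -8$)
$K{\left(R \right)} = R + R^{3}$ ($K{\left(R \right)} = R^{3} + R = R + R^{3}$)
$h 5 + q K{\left(L \right)} = \left(- \frac{11}{2}\right) 5 - 8 \left(8 + 8^{3}\right) = - \frac{55}{2} - 8 \left(8 + 512\right) = - \frac{55}{2} - 4160 = - \frac{8375}{2}$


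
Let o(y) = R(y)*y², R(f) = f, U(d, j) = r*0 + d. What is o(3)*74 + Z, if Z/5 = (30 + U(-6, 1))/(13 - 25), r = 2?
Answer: 1988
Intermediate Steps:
U(d, j) = d (U(d, j) = 2*0 + d = 0 + d = d)
Z = -10 (Z = 5*((30 - 6)/(13 - 25)) = 5*(24/(-12)) = 5*(24*(-1/12)) = 5*(-2) = -10)
o(y) = y³ (o(y) = y*y² = y³)
o(3)*74 + Z = 3³*74 - 10 = 27*74 - 10 = 1998 - 10 = 1988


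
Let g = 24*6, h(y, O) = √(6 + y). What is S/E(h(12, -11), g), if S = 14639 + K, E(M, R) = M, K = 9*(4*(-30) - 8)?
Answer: 13487*√2/6 ≈ 3178.9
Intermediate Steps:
K = -1152 (K = 9*(-120 - 8) = 9*(-128) = -1152)
g = 144
S = 13487 (S = 14639 - 1152 = 13487)
S/E(h(12, -11), g) = 13487/(√(6 + 12)) = 13487/(√18) = 13487/((3*√2)) = 13487*(√2/6) = 13487*√2/6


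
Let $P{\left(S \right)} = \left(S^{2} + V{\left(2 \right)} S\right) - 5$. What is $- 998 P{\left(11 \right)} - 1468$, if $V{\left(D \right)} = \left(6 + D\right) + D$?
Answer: $-227016$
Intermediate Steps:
$V{\left(D \right)} = 6 + 2 D$
$P{\left(S \right)} = -5 + S^{2} + 10 S$ ($P{\left(S \right)} = \left(S^{2} + \left(6 + 2 \cdot 2\right) S\right) - 5 = \left(S^{2} + \left(6 + 4\right) S\right) - 5 = \left(S^{2} + 10 S\right) - 5 = -5 + S^{2} + 10 S$)
$- 998 P{\left(11 \right)} - 1468 = - 998 \left(-5 + 11^{2} + 10 \cdot 11\right) - 1468 = - 998 \left(-5 + 121 + 110\right) - 1468 = \left(-998\right) 226 - 1468 = -225548 - 1468 = -227016$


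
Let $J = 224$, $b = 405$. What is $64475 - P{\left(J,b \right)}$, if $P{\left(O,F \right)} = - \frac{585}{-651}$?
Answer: $\frac{13990880}{217} \approx 64474.0$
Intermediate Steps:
$P{\left(O,F \right)} = \frac{195}{217}$ ($P{\left(O,F \right)} = \left(-585\right) \left(- \frac{1}{651}\right) = \frac{195}{217}$)
$64475 - P{\left(J,b \right)} = 64475 - \frac{195}{217} = \frac{13990880}{217}$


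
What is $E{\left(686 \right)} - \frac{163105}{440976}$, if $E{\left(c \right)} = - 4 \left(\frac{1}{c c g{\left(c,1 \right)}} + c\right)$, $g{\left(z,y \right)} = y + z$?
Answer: $- \frac{32604783384431621}{11880608262096} \approx -2744.4$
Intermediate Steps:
$E{\left(c \right)} = - 4 c - \frac{4}{c^{2} \left(1 + c\right)}$ ($E{\left(c \right)} = - 4 \left(\frac{1}{c c \left(1 + c\right)} + c\right) = - 4 \left(\frac{1}{c^{2} \left(1 + c\right)} + c\right) = - 4 \left(c + \frac{1}{c^{2} \left(1 + c\right)}\right) = - 4 c - \frac{4}{c^{2} \left(1 + c\right)}$)
$E{\left(686 \right)} - \frac{163105}{440976} = \frac{4 \left(-1 + 686^{3} \left(-1 - 686\right)\right)}{470596 \left(1 + 686\right)} - \frac{163105}{440976} = 4 \cdot \frac{1}{470596} \cdot \frac{1}{687} \left(-1 + 322828856 \left(-1 - 686\right)\right) - 163105 \cdot \frac{1}{440976} = 4 \cdot \frac{1}{470596} \cdot \frac{1}{687} \left(-1 + 322828856 \left(-687\right)\right) - \frac{163105}{440976} = 4 \cdot \frac{1}{470596} \cdot \frac{1}{687} \left(-1 - 221783424072\right) - \frac{163105}{440976} = 4 \cdot \frac{1}{470596} \cdot \frac{1}{687} \left(-221783424073\right) - \frac{163105}{440976} = - \frac{221783424073}{80824863} - \frac{163105}{440976} = - \frac{32604783384431621}{11880608262096}$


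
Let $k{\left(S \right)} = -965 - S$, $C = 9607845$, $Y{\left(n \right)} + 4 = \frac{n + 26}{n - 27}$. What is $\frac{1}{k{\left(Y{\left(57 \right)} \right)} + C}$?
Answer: $\frac{30}{288206437} \approx 1.0409 \cdot 10^{-7}$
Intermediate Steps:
$Y{\left(n \right)} = -4 + \frac{26 + n}{-27 + n}$ ($Y{\left(n \right)} = -4 + \frac{n + 26}{n - 27} = -4 + \frac{26 + n}{-27 + n}$)
$\frac{1}{k{\left(Y{\left(57 \right)} \right)} + C} = \frac{1}{\left(-965 - \frac{134 - 171}{-27 + 57}\right) + 9607845} = \frac{1}{\left(-965 - \frac{134 - 171}{30}\right) + 9607845} = \frac{1}{\left(-965 - \frac{1}{30} \left(-37\right)\right) + 9607845} = \frac{1}{\left(-965 - - \frac{37}{30}\right) + 9607845} = \frac{1}{\left(-965 + \frac{37}{30}\right) + 9607845} = \frac{1}{- \frac{28913}{30} + 9607845} = \frac{1}{\frac{288206437}{30}} = \frac{30}{288206437}$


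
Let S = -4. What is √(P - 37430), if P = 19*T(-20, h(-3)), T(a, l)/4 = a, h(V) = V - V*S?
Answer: 5*I*√1558 ≈ 197.36*I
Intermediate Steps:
h(V) = 5*V (h(V) = V - V*(-4) = V - (-4)*V = V + 4*V = 5*V)
T(a, l) = 4*a
P = -1520 (P = 19*(4*(-20)) = 19*(-80) = -1520)
√(P - 37430) = √(-1520 - 37430) = √(-38950) = 5*I*√1558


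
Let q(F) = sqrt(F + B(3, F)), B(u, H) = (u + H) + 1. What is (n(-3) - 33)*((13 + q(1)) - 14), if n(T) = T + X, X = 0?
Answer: 36 - 36*sqrt(6) ≈ -52.182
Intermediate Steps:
B(u, H) = 1 + H + u (B(u, H) = (H + u) + 1 = 1 + H + u)
n(T) = T (n(T) = T + 0 = T)
q(F) = sqrt(4 + 2*F) (q(F) = sqrt(F + (1 + F + 3)) = sqrt(F + (4 + F)) = sqrt(4 + 2*F))
(n(-3) - 33)*((13 + q(1)) - 14) = (-3 - 33)*((13 + sqrt(4 + 2*1)) - 14) = -36*((13 + sqrt(4 + 2)) - 14) = -36*((13 + sqrt(6)) - 14) = -36*(-1 + sqrt(6)) = 36 - 36*sqrt(6)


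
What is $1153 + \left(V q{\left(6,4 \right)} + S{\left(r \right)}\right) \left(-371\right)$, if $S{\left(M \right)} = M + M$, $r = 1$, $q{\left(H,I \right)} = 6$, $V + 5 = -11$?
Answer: $36027$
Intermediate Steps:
$V = -16$ ($V = -5 - 11 = -16$)
$S{\left(M \right)} = 2 M$
$1153 + \left(V q{\left(6,4 \right)} + S{\left(r \right)}\right) \left(-371\right) = 1153 + \left(\left(-16\right) 6 + 2 \cdot 1\right) \left(-371\right) = 1153 + \left(-96 + 2\right) \left(-371\right) = 1153 - -34874 = 1153 + 34874 = 36027$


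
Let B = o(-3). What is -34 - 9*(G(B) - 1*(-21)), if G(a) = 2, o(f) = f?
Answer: -241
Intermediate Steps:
B = -3
-34 - 9*(G(B) - 1*(-21)) = -34 - 9*(2 - 1*(-21)) = -34 - 9*(2 + 21) = -34 - 9*23 = -34 - 207 = -241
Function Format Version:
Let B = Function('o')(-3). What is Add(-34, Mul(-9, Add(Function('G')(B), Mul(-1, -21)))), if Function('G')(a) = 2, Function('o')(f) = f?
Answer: -241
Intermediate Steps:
B = -3
Add(-34, Mul(-9, Add(Function('G')(B), Mul(-1, -21)))) = Add(-34, Mul(-9, Add(2, Mul(-1, -21)))) = Add(-34, Mul(-9, Add(2, 21))) = Add(-34, Mul(-9, 23)) = Add(-34, -207) = -241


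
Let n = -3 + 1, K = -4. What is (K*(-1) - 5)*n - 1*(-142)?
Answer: 144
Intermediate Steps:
n = -2
(K*(-1) - 5)*n - 1*(-142) = (-4*(-1) - 5)*(-2) - 1*(-142) = (4 - 5)*(-2) + 142 = -1*(-2) + 142 = 2 + 142 = 144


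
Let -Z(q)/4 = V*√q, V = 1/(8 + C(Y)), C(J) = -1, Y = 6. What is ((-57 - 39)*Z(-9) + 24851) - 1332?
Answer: 23519 + 1152*I/7 ≈ 23519.0 + 164.57*I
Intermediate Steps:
V = ⅐ (V = 1/(8 - 1) = 1/7 = ⅐ ≈ 0.14286)
Z(q) = -4*√q/7
((-57 - 39)*Z(-9) + 24851) - 1332 = ((-57 - 39)*(-12*I/7) + 24851) - 1332 = (-(-384)*3*I/7 + 24851) - 1332 = (-(-1152)*I/7 + 24851) - 1332 = (1152*I/7 + 24851) - 1332 = (24851 + 1152*I/7) - 1332 = 23519 + 1152*I/7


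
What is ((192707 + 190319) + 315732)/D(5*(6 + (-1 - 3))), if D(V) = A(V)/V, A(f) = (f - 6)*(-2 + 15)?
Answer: 1746895/13 ≈ 1.3438e+5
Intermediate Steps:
A(f) = -78 + 13*f (A(f) = (-6 + f)*13 = -78 + 13*f)
D(V) = (-78 + 13*V)/V
((192707 + 190319) + 315732)/D(5*(6 + (-1 - 3))) = ((192707 + 190319) + 315732)/(13 - 78*1/(5*(6 + (-1 - 3)))) = (383026 + 315732)/(13 - 78*1/(5*(6 - 4))) = 698758/(13 - 78/(5*2)) = 698758/(13 - 78/10) = 698758/(13 - 78*1/10) = 698758/(13 - 39/5) = 698758/(26/5) = 698758*(5/26) = 1746895/13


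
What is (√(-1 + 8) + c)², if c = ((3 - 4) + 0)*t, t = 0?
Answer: 7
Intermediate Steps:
c = 0 (c = ((3 - 4) + 0)*0 = (-1 + 0)*0 = -1*0 = 0)
(√(-1 + 8) + c)² = (√(-1 + 8) + 0)² = (√7 + 0)² = (√7)² = 7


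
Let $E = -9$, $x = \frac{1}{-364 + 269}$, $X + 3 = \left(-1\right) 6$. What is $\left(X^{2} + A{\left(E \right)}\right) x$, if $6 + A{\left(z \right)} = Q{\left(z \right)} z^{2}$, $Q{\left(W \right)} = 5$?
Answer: $- \frac{96}{19} \approx -5.0526$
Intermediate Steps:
$X = -9$ ($X = -3 - 6 = -9$)
$x = - \frac{1}{95}$ ($x = \frac{1}{-95} = - \frac{1}{95} \approx -0.010526$)
$A{\left(z \right)} = -6 + 5 z^{2}$
$\left(X^{2} + A{\left(E \right)}\right) x = \left(\left(-9\right)^{2} - \left(6 - 5 \left(-9\right)^{2}\right)\right) \left(- \frac{1}{95}\right) = \left(81 + \left(-6 + 5 \cdot 81\right)\right) \left(- \frac{1}{95}\right) = \left(81 + \left(-6 + 405\right)\right) \left(- \frac{1}{95}\right) = \left(81 + 399\right) \left(- \frac{1}{95}\right) = 480 \left(- \frac{1}{95}\right) = - \frac{96}{19}$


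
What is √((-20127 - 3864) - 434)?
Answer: 5*I*√977 ≈ 156.28*I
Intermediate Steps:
√((-20127 - 3864) - 434) = √(-23991 - 434) = √(-24425) = 5*I*√977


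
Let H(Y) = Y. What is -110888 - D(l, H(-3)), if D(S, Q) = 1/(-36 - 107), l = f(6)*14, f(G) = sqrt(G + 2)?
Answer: -15856983/143 ≈ -1.1089e+5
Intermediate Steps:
f(G) = sqrt(2 + G)
l = 28*sqrt(2) (l = sqrt(2 + 6)*14 = sqrt(8)*14 = (2*sqrt(2))*14 = 28*sqrt(2) ≈ 39.598)
D(S, Q) = -1/143 (D(S, Q) = 1/(-143) = -1/143)
-110888 - D(l, H(-3)) = -110888 - 1*(-1/143) = -110888 + 1/143 = -15856983/143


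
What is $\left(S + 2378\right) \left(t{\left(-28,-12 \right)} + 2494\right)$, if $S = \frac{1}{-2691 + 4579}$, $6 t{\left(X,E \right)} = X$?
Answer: $\frac{2794068185}{472} \approx 5.9196 \cdot 10^{6}$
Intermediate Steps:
$t{\left(X,E \right)} = \frac{X}{6}$
$S = \frac{1}{1888} \approx 0.00052966$
$\left(S + 2378\right) \left(t{\left(-28,-12 \right)} + 2494\right) = \left(\frac{1}{1888} + 2378\right) \left(\frac{1}{6} \left(-28\right) + 2494\right) = \frac{4489665 \left(- \frac{14}{3} + 2494\right)}{1888} = \frac{4489665}{1888} \cdot \frac{7468}{3} = \frac{2794068185}{472}$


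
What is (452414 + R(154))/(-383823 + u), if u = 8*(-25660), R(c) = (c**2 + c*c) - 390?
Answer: -499456/589103 ≈ -0.84782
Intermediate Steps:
R(c) = -390 + 2*c**2 (R(c) = (c**2 + c**2) - 390 = 2*c**2 - 390 = -390 + 2*c**2)
u = -205280
(452414 + R(154))/(-383823 + u) = (452414 + (-390 + 2*154**2))/(-383823 - 205280) = (452414 + (-390 + 2*23716))/(-589103) = (452414 + (-390 + 47432))*(-1/589103) = (452414 + 47042)*(-1/589103) = 499456*(-1/589103) = -499456/589103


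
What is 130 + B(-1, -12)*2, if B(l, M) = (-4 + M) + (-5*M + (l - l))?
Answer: 218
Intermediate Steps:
B(l, M) = -4 - 4*M (B(l, M) = (-4 + M) + (-5*M + 0) = (-4 + M) - 5*M = -4 - 4*M)
130 + B(-1, -12)*2 = 130 + (-4 - 4*(-12))*2 = 130 + (-4 + 48)*2 = 130 + 44*2 = 130 + 88 = 218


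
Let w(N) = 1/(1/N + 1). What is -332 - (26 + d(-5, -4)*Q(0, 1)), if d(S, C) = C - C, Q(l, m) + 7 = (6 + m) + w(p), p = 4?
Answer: -358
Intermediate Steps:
w(N) = 1/(1 + 1/N)
Q(l, m) = -1/5 + m (Q(l, m) = -7 + ((6 + m) + 4/(1 + 4)) = -7 + ((6 + m) + 4/5) = -7 + (34/5 + m) = -1/5 + m)
d(S, C) = 0
-332 - (26 + d(-5, -4)*Q(0, 1)) = -332 - (26 + 0*(-1/5 + 1)) = -332 - (26 + 0*(4/5)) = -332 - (26 + 0) = -332 - 1*26 = -332 - 26 = -358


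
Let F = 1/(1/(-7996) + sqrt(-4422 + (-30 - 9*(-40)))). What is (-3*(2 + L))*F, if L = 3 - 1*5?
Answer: 0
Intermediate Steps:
L = -2 (L = 3 - 5 = -2)
F = 1/(-1/7996 + 2*I*sqrt(1023)) (F = 1/(-1/7996 + sqrt(-4422 + (-30 + 360))) = 1/(-1/7996 + sqrt(-4422 + 330)) = 1/(-1/7996 + sqrt(-4092)) = 1/(-1/7996 + 2*I*sqrt(1023)) ≈ -3.0e-8 - 0.015633*I)
(-3*(2 + L))*F = (-3*(2 - 2))*(-7996/261626177473 - 127872032*I*sqrt(1023)/261626177473) = (-3*0)*(-7996/261626177473 - 127872032*I*sqrt(1023)/261626177473) = 0*(-7996/261626177473 - 127872032*I*sqrt(1023)/261626177473) = 0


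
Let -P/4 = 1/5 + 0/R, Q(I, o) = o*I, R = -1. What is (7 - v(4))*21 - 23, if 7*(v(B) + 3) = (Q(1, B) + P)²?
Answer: 3907/25 ≈ 156.28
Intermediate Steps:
Q(I, o) = I*o
P = -⅘ (P = -4*(1/5 + 0/(-1)) = -4*(1*(⅕) + 0*(-1)) = -4*(⅕ + 0) = -4*⅕ = -⅘ ≈ -0.80000)
v(B) = -3 + (-⅘ + B)²/7 (v(B) = -3 + (1*B - ⅘)²/7 = -3 + (B - ⅘)²/7 = -3 + (-⅘ + B)²/7)
(7 - v(4))*21 - 23 = (7 - (-3 + (-4 + 5*4)²/175))*21 - 23 = (7 - (-3 + (-4 + 20)²/175))*21 - 23 = (7 - (-3 + (1/175)*16²))*21 - 23 = (7 - (-3 + (1/175)*256))*21 - 23 = (7 - (-3 + 256/175))*21 - 23 = (7 - 1*(-269/175))*21 - 23 = (7 + 269/175)*21 - 23 = (1494/175)*21 - 23 = 4482/25 - 23 = 3907/25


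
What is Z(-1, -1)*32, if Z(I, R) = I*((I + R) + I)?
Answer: 96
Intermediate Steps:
Z(I, R) = I*(R + 2*I)
Z(-1, -1)*32 = -(-1 + 2*(-1))*32 = -(-1 - 2)*32 = -1*(-3)*32 = 3*32 = 96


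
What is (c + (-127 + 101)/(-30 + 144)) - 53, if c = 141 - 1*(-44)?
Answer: 7511/57 ≈ 131.77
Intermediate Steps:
c = 185 (c = 141 + 44 = 185)
(c + (-127 + 101)/(-30 + 144)) - 53 = (185 + (-127 + 101)/(-30 + 144)) - 53 = (185 - 26/114) - 53 = (185 - 26*1/114) - 53 = (185 - 13/57) - 53 = 10532/57 - 53 = 7511/57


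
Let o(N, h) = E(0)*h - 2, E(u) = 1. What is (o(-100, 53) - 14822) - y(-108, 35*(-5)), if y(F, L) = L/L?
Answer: -14772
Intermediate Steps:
y(F, L) = 1
o(N, h) = -2 + h (o(N, h) = 1*h - 2 = h - 2 = -2 + h)
(o(-100, 53) - 14822) - y(-108, 35*(-5)) = ((-2 + 53) - 14822) - 1*1 = (51 - 14822) - 1 = -14771 - 1 = -14772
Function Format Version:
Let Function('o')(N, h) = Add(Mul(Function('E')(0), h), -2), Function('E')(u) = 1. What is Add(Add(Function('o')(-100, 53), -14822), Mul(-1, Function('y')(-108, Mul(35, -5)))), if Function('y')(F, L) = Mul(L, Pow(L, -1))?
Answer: -14772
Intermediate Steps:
Function('y')(F, L) = 1
Function('o')(N, h) = Add(-2, h) (Function('o')(N, h) = Add(Mul(1, h), -2) = Add(h, -2) = Add(-2, h))
Add(Add(Function('o')(-100, 53), -14822), Mul(-1, Function('y')(-108, Mul(35, -5)))) = Add(Add(Add(-2, 53), -14822), Mul(-1, 1)) = Add(Add(51, -14822), -1) = Add(-14771, -1) = -14772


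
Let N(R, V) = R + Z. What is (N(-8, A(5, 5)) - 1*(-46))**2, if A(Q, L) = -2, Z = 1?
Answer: 1521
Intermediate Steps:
N(R, V) = 1 + R (N(R, V) = R + 1 = 1 + R)
(N(-8, A(5, 5)) - 1*(-46))**2 = ((1 - 8) - 1*(-46))**2 = (-7 + 46)**2 = 39**2 = 1521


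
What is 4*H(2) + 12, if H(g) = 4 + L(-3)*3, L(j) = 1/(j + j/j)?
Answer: 22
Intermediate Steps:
L(j) = 1/(1 + j) (L(j) = 1/(j + 1) = 1/(1 + j))
H(g) = 5/2 (H(g) = 4 + 3/(1 - 3) = 4 + 3/(-2) = 4 - ½*3 = 4 - 3/2 = 5/2)
4*H(2) + 12 = 4*(5/2) + 12 = 10 + 12 = 22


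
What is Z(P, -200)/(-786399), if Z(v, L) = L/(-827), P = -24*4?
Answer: -200/650351973 ≈ -3.0753e-7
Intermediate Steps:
P = -96
Z(v, L) = -L/827 (Z(v, L) = L*(-1/827) = -L/827)
Z(P, -200)/(-786399) = -1/827*(-200)/(-786399) = (200/827)*(-1/786399) = -200/650351973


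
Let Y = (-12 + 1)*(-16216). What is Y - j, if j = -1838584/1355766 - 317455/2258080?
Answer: 54608987891786353/306142808928 ≈ 1.7838e+5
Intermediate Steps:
j = -458206445425/306142808928 (j = -1838584*1/1355766 - 317455*1/2258080 = -919292/677883 - 63491/451616 = -458206445425/306142808928 ≈ -1.4967)
Y = 178376 (Y = -11*(-16216) = 178376)
Y - j = 178376 - 1*(-458206445425/306142808928) = 178376 + 458206445425/306142808928 = 54608987891786353/306142808928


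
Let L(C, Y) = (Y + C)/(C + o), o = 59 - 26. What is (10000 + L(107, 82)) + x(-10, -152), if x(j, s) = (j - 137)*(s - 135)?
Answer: 1043807/20 ≈ 52190.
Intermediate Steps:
o = 33
L(C, Y) = (C + Y)/(33 + C) (L(C, Y) = (Y + C)/(C + 33) = (C + Y)/(33 + C))
x(j, s) = (-137 + j)*(-135 + s)
(10000 + L(107, 82)) + x(-10, -152) = (10000 + (107 + 82)/(33 + 107)) + (18495 - 137*(-152) - 135*(-10) - 10*(-152)) = (10000 + 189/140) + (18495 + 20824 + 1350 + 1520) = (10000 + (1/140)*189) + 42189 = (10000 + 27/20) + 42189 = 200027/20 + 42189 = 1043807/20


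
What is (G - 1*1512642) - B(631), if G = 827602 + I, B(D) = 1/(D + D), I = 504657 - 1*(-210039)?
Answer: 37425871/1262 ≈ 29656.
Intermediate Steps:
I = 714696 (I = 504657 + 210039 = 714696)
B(D) = 1/(2*D)
G = 1542298 (G = 827602 + 714696 = 1542298)
(G - 1*1512642) - B(631) = (1542298 - 1*1512642) - 1/(2*631) = (1542298 - 1512642) - 1/(2*631) = 29656 - 1*1/1262 = 29656 - 1/1262 = 37425871/1262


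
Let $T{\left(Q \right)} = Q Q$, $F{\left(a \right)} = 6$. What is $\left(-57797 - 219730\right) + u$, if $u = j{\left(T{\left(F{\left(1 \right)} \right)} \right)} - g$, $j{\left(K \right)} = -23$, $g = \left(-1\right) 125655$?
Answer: $-151895$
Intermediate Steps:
$T{\left(Q \right)} = Q^{2}$
$g = -125655$
$u = 125632$ ($u = -23 - -125655 = -23 + 125655 = 125632$)
$\left(-57797 - 219730\right) + u = \left(-57797 - 219730\right) + 125632 = -277527 + 125632 = -151895$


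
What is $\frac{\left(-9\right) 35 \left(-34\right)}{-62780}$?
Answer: $- \frac{1071}{6278} \approx -0.1706$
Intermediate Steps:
$\frac{\left(-9\right) 35 \left(-34\right)}{-62780} = \left(-315\right) \left(-34\right) \left(- \frac{1}{62780}\right) = 10710 \left(- \frac{1}{62780}\right) = - \frac{1071}{6278}$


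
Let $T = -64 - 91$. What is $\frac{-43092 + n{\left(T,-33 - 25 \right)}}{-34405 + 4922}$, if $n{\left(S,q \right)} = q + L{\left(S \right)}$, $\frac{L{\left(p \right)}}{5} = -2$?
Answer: $\frac{43160}{29483} \approx 1.4639$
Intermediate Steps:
$L{\left(p \right)} = -10$ ($L{\left(p \right)} = 5 \left(-2\right) = -10$)
$T = -155$
$n{\left(S,q \right)} = -10 + q$ ($n{\left(S,q \right)} = q - 10 = -10 + q$)
$\frac{-43092 + n{\left(T,-33 - 25 \right)}}{-34405 + 4922} = \frac{-43092 - 68}{-34405 + 4922} = \frac{-43092 - 68}{-29483} = \left(-43092 - 68\right) \left(- \frac{1}{29483}\right) = \left(-43160\right) \left(- \frac{1}{29483}\right) = \frac{43160}{29483}$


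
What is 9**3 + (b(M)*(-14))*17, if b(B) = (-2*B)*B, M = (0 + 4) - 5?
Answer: 1205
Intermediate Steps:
M = -1 (M = 4 - 5 = -1)
b(B) = -2*B**2
9**3 + (b(M)*(-14))*17 = 9**3 + (-2*(-1)**2*(-14))*17 = 729 + (-2*1*(-14))*17 = 729 - 2*(-14)*17 = 729 + 28*17 = 729 + 476 = 1205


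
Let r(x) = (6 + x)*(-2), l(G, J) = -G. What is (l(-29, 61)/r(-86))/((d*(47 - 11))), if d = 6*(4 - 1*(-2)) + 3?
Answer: 29/224640 ≈ 0.00012910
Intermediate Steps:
r(x) = -12 - 2*x
d = 39 (d = 6*(4 + 2) + 3 = 6*6 + 3 = 36 + 3 = 39)
(l(-29, 61)/r(-86))/((d*(47 - 11))) = ((-1*(-29))/(-12 - 2*(-86)))/((39*(47 - 11))) = (29/(-12 + 172))/((39*36)) = (29/160)/1404 = (29*(1/160))*(1/1404) = (29/160)*(1/1404) = 29/224640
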